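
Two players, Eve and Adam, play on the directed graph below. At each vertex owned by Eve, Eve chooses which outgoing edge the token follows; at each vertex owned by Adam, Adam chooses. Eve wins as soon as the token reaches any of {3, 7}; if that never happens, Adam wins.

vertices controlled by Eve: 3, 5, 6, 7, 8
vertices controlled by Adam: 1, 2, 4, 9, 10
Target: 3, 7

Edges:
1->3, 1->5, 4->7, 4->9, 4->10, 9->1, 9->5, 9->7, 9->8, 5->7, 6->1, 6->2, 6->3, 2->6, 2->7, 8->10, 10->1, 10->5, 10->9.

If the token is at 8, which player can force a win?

Adam

A0 = {3, 7}
A1: add {5, 6} — 5 (Eve) has 5→7; 6 (Eve) has 6→3.
A2: add {1, 2} — 1 (Adam): all of {3, 5} already in; 2 (Adam): all of {6, 7} already in.
A3 = A2; e.g. 4 (Adam) can still go to 9. Fixed point.
8 never enters the attractor, so Adam can avoid the target forever.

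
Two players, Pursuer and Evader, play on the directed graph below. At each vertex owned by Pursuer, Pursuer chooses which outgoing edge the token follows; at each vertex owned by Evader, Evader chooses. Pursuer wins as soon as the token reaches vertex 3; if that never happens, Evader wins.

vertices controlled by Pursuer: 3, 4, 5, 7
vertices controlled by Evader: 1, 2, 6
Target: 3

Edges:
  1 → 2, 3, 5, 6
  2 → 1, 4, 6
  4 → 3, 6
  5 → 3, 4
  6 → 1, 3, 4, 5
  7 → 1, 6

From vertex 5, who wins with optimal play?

Pursuer

A0 = {3}
A1: add {4, 5} — 4 (Pursuer) has 4→3; 5 (Pursuer) has 5→3.
A2 = A1; e.g. 1 (Evader) can still go to 2. Fixed point.
5 ∈ A1, so Pursuer can force the target.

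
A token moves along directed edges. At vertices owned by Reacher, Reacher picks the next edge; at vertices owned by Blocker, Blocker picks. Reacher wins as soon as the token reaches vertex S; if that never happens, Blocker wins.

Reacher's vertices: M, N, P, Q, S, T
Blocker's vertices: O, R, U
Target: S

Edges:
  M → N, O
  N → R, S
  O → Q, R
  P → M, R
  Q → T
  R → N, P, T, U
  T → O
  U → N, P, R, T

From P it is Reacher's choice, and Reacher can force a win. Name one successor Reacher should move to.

M

A0 = {S}
A1: add {N} — N (Reacher) has N→S.
A2: add {M} — M (Reacher) has M→N.
A3: add {P} — P (Reacher) has P→M.
A4 = A3; e.g. O (Blocker) can still go to Q. Fixed point.
From P, successor M is in the attractor (rank 2); the other successor R is not.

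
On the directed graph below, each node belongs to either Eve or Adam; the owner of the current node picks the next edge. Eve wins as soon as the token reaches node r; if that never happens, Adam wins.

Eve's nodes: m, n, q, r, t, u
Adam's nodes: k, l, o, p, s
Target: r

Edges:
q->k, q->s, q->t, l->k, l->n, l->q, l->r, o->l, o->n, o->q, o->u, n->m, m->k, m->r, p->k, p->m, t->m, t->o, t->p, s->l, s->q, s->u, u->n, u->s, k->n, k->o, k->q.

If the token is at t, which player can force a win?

A0 = {r}
A1: add {m} — m (Eve) has m→r.
A2: add {n, t} — n (Eve) has n→m; t (Eve) has t→m.
t ∈ A2, so Eve can force the target.

Eve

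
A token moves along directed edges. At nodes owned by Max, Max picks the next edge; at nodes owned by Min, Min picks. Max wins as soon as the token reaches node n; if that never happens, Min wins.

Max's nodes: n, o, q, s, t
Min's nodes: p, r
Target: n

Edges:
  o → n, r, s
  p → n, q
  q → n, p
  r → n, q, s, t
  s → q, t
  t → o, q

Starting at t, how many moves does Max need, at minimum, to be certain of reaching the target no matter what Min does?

2

A0 = {n}
A1: add {o, q} — o (Max) has o→n; q (Max) has q→n.
A2: add {p, s, t} — p (Min): all of {n, q} already in; s (Max) has s→q; t (Max) has t→o.
t enters the attractor at level 2, so Max can force the target in 2 moves from there.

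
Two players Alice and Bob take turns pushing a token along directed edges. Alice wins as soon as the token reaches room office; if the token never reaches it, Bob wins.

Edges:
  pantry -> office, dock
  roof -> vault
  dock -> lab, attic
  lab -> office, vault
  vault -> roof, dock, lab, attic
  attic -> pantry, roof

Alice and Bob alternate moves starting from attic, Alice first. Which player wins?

Track states (vertex, player-to-move).
A0 = {(office,Alice), (office,Bob)}
A1: add {(pantry,Alice), (lab,Alice)}.
A2 = A1; e.g. (pantry,Bob) stays out. (attic,Alice) never enters ⇒ Bob avoids the target.

Bob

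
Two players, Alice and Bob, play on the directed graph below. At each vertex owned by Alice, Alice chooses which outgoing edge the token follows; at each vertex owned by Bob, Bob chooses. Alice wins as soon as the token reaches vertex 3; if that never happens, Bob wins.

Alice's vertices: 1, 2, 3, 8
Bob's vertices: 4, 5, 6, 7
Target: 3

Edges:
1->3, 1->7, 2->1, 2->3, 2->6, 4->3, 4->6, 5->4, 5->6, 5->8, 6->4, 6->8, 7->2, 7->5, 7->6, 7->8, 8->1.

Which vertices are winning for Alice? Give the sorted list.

A0 = {3}
A1: add {1, 2} — 1 (Alice) has 1→3; 2 (Alice) has 2→3.
A2: add {8} — 8 (Alice) has 8→1.
A3 = A2; e.g. 4 (Bob) can still go to 6. Fixed point.
Alice's winning region = {1, 2, 3, 8}.

1, 2, 3, 8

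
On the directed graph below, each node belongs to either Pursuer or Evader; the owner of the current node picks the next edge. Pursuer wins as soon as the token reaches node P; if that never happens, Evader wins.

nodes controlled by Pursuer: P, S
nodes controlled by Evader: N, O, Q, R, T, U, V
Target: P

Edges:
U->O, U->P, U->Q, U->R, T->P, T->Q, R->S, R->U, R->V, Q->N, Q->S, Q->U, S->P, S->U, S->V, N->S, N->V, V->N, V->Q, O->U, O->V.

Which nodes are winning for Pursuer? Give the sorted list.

P, S

A0 = {P}
A1: add {S} — S (Pursuer) has S→P.
A2 = A1; e.g. N (Evader) can still go to V. Fixed point.
Pursuer's winning region = {P, S}.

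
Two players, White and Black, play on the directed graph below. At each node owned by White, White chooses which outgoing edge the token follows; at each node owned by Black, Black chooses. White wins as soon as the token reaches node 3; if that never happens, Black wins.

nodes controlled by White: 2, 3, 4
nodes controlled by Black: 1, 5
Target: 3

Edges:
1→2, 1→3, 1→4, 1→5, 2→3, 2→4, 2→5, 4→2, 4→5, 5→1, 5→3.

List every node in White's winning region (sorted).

2, 3, 4

A0 = {3}
A1: add {2} — 2 (White) has 2→3.
A2: add {4} — 4 (White) has 4→2.
A3 = A2; e.g. 1 (Black) can still go to 5. Fixed point.
White's winning region = {2, 3, 4}.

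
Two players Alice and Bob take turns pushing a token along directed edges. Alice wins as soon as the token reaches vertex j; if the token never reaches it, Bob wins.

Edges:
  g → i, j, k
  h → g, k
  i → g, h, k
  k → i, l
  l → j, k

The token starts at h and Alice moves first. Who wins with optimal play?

Track states (vertex, player-to-move).
A0 = {(j,Alice), (j,Bob)}
A1: add {(g,Alice), (l,Alice)}.
A2 = A1; e.g. (g,Bob) stays out. (h,Alice) never enters ⇒ Bob avoids the target.

Bob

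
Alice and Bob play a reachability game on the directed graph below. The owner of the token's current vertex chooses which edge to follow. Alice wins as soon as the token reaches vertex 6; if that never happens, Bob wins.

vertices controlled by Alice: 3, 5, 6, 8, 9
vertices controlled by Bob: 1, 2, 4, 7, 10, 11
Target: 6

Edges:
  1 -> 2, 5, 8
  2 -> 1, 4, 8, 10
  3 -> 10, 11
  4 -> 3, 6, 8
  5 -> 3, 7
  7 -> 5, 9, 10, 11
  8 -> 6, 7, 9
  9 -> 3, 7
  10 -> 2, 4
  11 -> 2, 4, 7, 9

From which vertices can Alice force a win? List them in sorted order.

A0 = {6}
A1: add {8} — 8 (Alice) has 8→6.
A2 = A1; e.g. 1 (Bob) can still go to 2. Fixed point.
Alice's winning region = {6, 8}.

6, 8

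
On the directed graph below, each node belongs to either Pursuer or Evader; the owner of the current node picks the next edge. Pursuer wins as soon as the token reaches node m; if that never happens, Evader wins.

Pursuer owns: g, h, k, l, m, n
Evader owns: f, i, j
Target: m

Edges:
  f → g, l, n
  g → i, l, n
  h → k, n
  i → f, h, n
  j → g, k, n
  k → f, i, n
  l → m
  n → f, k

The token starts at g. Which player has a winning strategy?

Pursuer

A0 = {m}
A1: add {l} — l (Pursuer) has l→m.
A2: add {g} — g (Pursuer) has g→l.
A3 = A2; e.g. f (Evader) can still go to n. Fixed point.
g ∈ A2, so Pursuer can force the target.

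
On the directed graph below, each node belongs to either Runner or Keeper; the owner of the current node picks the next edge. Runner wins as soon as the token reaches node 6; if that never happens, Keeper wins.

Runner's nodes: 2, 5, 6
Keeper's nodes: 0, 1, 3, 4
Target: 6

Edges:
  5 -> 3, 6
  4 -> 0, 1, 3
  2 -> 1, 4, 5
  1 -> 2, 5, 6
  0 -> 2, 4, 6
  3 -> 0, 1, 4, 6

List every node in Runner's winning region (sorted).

1, 2, 5, 6

A0 = {6}
A1: add {5} — 5 (Runner) has 5→6.
A2: add {2} — 2 (Runner) has 2→5.
A3: add {1} — 1 (Keeper): all of {2, 5, 6} already in.
A4 = A3; e.g. 0 (Keeper) can still go to 4. Fixed point.
Runner's winning region = {1, 2, 5, 6}.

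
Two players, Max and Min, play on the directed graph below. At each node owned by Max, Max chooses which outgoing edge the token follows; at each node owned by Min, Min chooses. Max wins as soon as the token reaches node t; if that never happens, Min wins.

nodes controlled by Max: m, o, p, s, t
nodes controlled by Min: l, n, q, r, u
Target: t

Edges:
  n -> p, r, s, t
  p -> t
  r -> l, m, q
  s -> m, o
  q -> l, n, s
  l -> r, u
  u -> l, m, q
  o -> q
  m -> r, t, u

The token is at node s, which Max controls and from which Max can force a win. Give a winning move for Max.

A0 = {t}
A1: add {m, p} — m (Max) has m→t; p (Max) has p→t.
A2: add {s} — s (Max) has s→m.
A3 = A2; e.g. l (Min) can still go to r. Fixed point.
From s, successor m is in the attractor (rank 1); the other successor o is not.

m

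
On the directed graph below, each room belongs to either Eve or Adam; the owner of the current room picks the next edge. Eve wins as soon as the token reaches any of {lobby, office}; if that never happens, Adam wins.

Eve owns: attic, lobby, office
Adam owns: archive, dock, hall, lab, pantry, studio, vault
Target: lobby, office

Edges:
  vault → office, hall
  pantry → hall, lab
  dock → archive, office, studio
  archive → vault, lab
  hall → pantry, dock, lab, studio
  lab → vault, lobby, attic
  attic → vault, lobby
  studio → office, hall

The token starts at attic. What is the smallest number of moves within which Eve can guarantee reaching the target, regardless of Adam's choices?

1

A0 = {lobby, office}
A1: add {attic} — attic (Eve) has attic→lobby.
A2 = A1; e.g. vault (Adam) can still go to hall. Fixed point.
attic enters the attractor at level 1, so Eve can force the target in 1 move from there.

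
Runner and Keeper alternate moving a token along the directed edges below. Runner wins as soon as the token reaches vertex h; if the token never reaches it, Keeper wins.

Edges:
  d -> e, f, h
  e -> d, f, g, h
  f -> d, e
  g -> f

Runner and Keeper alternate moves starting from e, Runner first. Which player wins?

Track states (vertex, player-to-move).
A0 = {(h,Runner), (h,Keeper)}
A1: add {(d,Runner), (e,Runner)}.
(e,Runner) ∈ A1 ⇒ Runner forces the target.

Runner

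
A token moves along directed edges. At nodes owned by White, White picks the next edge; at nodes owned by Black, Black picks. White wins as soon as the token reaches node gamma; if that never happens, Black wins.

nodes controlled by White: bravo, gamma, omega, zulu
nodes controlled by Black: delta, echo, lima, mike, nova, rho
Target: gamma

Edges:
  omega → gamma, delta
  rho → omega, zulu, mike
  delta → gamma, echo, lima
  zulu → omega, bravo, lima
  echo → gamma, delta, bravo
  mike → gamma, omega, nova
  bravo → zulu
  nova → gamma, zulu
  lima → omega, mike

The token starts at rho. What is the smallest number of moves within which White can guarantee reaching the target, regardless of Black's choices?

5

A0 = {gamma}
A1: add {omega} — omega (White) has omega→gamma.
A2: add {zulu} — zulu (White) has zulu→omega.
A3: add {bravo, nova} — bravo (White) has bravo→zulu; nova (Black): all of {gamma, zulu} already in.
A4: add {mike} — mike (Black): all of {gamma, omega, nova} already in.
A5: add {lima, rho} — rho (Black): all of {omega, zulu, mike} already in; lima (Black): all of {omega, mike} already in.
A6 = A5; e.g. delta (Black) can still go to echo. Fixed point.
rho enters the attractor at level 5, so White can force the target in 5 moves from there.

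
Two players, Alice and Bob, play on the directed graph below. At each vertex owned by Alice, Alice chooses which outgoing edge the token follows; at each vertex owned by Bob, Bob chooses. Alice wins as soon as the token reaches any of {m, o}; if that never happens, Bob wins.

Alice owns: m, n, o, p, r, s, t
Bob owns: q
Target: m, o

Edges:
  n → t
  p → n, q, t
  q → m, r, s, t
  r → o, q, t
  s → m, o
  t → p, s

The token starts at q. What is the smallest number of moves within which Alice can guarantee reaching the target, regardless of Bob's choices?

3

A0 = {m, o}
A1: add {r, s} — r (Alice) has r→o; s (Alice) has s→m.
A2: add {t} — t (Alice) has t→s.
A3: add {n, p, q} — n (Alice) has n→t; p (Alice) has p→t; q (Bob): all of {m, r, s, t} already in.
A3 = all vertices. Fixed point.
q enters the attractor at level 3, so Alice can force the target in 3 moves from there.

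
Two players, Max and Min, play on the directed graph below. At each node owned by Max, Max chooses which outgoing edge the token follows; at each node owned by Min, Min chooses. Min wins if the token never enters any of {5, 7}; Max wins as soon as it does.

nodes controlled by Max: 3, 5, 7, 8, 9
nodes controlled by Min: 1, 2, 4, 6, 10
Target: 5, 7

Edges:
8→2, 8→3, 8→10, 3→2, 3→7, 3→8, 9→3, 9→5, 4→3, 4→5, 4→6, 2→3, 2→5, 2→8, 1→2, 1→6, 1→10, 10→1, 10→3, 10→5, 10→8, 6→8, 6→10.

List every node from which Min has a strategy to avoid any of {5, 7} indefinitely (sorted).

1, 4, 6, 10

A0 = {5, 7}
A1: add {3, 9} — 3 (Max) has 3→7; 9 (Max) has 9→5.
A2: add {8} — 8 (Max) has 8→3.
A3: add {2} — 2 (Min): all of {3, 5, 8} already in.
A4 = A3; e.g. 1 (Min) can still go to 6. Fixed point.
Max's attractor = {2, 3, 5, 7, 8, 9}; Min avoids the target exactly from the complement.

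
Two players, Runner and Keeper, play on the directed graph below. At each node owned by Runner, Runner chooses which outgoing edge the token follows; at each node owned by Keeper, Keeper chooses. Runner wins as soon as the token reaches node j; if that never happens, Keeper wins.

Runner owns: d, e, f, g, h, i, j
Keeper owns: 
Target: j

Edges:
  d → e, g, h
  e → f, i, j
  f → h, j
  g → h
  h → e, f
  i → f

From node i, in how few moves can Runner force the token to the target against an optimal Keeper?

A0 = {j}
A1: add {e, f} — e (Runner) has e→j; f (Runner) has f→j.
A2: add {d, h, i} — d (Runner) has d→e; h (Runner) has h→e; i (Runner) has i→f.
i enters the attractor at level 2, so Runner can force the target in 2 moves from there.

2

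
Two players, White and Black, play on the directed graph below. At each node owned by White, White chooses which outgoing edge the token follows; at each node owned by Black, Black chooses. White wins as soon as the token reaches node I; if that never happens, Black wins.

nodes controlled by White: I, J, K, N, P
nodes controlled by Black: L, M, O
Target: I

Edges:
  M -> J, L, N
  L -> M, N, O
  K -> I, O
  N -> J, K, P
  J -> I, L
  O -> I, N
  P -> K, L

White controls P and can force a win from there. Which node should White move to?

K

A0 = {I}
A1: add {J, K} — J (White) has J→I; K (White) has K→I.
A2: add {N, P} — N (White) has N→J; P (White) has P→K.
A3: add {O} — O (Black): all of {I, N} already in.
A4 = A3; e.g. L (Black) can still go to M. Fixed point.
From P, successor K is in the attractor (rank 1); the other successor L is not.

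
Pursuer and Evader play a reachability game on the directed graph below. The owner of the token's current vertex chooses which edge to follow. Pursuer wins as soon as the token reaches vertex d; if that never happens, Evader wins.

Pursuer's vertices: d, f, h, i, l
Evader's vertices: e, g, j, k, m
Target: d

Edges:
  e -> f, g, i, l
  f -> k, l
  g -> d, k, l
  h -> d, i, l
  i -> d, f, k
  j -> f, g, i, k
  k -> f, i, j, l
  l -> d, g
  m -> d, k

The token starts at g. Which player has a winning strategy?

A0 = {d}
A1: add {h, i, l} — h (Pursuer) has h→d; i (Pursuer) has i→d; l (Pursuer) has l→d.
A2: add {f} — f (Pursuer) has f→l.
A3 = A2; e.g. e (Evader) can still go to g. Fixed point.
g never enters the attractor, so Evader can avoid the target forever.

Evader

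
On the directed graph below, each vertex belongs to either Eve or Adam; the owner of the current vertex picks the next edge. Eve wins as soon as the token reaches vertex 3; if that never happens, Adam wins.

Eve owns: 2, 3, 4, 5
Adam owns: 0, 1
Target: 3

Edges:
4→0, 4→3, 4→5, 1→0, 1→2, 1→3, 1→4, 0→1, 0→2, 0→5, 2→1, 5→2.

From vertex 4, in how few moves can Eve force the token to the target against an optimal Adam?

A0 = {3}
A1: add {4} — 4 (Eve) has 4→3.
A2 = A1; e.g. 0 (Adam) can still go to 1. Fixed point.
4 enters the attractor at level 1, so Eve can force the target in 1 move from there.

1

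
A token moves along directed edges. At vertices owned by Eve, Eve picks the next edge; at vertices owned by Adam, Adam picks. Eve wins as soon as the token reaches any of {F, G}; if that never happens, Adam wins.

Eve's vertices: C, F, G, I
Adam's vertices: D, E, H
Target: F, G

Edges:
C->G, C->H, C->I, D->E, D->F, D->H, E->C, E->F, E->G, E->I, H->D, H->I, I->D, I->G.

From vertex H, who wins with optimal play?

A0 = {F, G}
A1: add {C, I} — C (Eve) has C→G; I (Eve) has I→G.
A2: add {E} — E (Adam): all of {C, F, G, I} already in.
A3 = A2; e.g. D (Adam) can still go to H. Fixed point.
H never enters the attractor, so Adam can avoid the target forever.

Adam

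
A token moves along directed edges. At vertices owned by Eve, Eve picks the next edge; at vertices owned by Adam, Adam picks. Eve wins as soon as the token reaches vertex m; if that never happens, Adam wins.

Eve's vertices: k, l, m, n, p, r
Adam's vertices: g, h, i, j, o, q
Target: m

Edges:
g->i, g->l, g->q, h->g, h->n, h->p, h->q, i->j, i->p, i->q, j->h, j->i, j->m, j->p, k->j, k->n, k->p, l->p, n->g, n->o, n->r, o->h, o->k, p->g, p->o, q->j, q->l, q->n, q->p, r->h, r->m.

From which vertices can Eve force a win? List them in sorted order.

A0 = {m}
A1: add {r} — r (Eve) has r→m.
A2: add {n} — n (Eve) has n→r.
A3: add {k} — k (Eve) has k→n.
A4 = A3; e.g. g (Adam) can still go to i. Fixed point.
Eve's winning region = {k, m, n, r}.

k, m, n, r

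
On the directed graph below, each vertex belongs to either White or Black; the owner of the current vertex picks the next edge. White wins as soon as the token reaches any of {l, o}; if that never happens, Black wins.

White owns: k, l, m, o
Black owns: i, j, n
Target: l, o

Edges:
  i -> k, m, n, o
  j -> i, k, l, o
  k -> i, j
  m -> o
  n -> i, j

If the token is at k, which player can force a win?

Black

A0 = {l, o}
A1: add {m} — m (White) has m→o.
A2 = A1; e.g. i (Black) can still go to k. Fixed point.
k never enters the attractor, so Black can avoid the target forever.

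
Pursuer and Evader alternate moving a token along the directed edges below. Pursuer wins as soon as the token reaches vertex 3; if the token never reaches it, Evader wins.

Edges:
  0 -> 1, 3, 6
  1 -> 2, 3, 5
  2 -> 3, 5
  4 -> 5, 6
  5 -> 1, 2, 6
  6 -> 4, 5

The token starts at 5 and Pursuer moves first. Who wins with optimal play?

Evader

Track states (vertex, player-to-move).
A0 = {(3,Pursuer), (3,Evader)}
A1: add {(0,Pursuer), (1,Pursuer), (2,Pursuer)}.
A2 = A1; e.g. (0,Evader) stays out. (5,Pursuer) never enters ⇒ Evader avoids the target.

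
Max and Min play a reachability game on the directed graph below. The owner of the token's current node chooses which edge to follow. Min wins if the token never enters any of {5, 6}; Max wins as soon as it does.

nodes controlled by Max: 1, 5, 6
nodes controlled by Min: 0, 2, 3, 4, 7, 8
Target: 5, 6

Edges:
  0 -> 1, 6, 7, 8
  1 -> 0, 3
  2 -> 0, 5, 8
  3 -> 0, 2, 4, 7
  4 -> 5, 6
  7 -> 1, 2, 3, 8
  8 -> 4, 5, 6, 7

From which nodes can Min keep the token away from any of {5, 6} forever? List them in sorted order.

A0 = {5, 6}
A1: add {4} — 4 (Min): all of {5, 6} already in.
A2 = A1; e.g. 0 (Min) can still go to 1. Fixed point.
Max's attractor = {4, 5, 6}; Min avoids the target exactly from the complement.

0, 1, 2, 3, 7, 8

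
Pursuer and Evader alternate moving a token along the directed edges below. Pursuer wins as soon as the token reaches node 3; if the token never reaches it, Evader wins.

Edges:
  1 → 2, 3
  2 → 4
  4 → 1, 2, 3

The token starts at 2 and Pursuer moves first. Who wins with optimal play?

Track states (vertex, player-to-move).
A0 = {(3,Pursuer), (3,Evader)}
A1: add {(1,Pursuer), (4,Pursuer)}.
A2: add {(2,Evader)}.
A3 = A2; e.g. (1,Evader) stays out. (2,Pursuer) never enters ⇒ Evader avoids the target.

Evader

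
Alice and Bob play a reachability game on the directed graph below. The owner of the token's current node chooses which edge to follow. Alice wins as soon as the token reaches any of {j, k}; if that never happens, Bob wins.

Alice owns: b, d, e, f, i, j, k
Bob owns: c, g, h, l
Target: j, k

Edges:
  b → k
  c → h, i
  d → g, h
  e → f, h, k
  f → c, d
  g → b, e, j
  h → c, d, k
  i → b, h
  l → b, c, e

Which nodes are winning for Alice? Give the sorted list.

A0 = {j, k}
A1: add {b, e} — b (Alice) has b→k; e (Alice) has e→k.
A2: add {g, i} — g (Bob): all of {b, e, j} already in; i (Alice) has i→b.
A3: add {d} — d (Alice) has d→g.
A4: add {f} — f (Alice) has f→d.
A5 = A4; e.g. c (Bob) can still go to h. Fixed point.
Alice's winning region = {b, d, e, f, g, i, j, k}.

b, d, e, f, g, i, j, k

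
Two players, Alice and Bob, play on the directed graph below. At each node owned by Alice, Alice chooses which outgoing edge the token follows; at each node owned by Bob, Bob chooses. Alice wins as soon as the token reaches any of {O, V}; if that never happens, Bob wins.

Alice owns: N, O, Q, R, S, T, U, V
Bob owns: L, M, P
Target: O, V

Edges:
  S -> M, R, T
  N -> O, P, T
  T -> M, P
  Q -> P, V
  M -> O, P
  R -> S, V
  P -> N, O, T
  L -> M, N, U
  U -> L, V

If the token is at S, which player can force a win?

Alice

A0 = {O, V}
A1: add {N, Q, R, U} — N (Alice) has N→O; Q (Alice) has Q→V; R (Alice) has R→V; U (Alice) has U→V.
A2: add {S} — S (Alice) has S→R.
A3 = A2; e.g. L (Bob) can still go to M. Fixed point.
S ∈ A2, so Alice can force the target.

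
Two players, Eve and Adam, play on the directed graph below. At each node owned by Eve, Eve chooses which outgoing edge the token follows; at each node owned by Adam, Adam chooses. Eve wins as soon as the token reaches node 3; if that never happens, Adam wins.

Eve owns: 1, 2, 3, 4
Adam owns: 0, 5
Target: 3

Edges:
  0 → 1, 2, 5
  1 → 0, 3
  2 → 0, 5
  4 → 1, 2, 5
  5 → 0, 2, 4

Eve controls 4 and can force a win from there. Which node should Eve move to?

A0 = {3}
A1: add {1} — 1 (Eve) has 1→3.
A2: add {4} — 4 (Eve) has 4→1.
A3 = A2; e.g. 0 (Adam) can still go to 2. Fixed point.
From 4, successor 1 is in the attractor (rank 1); the other successors 2, 5 are not.

1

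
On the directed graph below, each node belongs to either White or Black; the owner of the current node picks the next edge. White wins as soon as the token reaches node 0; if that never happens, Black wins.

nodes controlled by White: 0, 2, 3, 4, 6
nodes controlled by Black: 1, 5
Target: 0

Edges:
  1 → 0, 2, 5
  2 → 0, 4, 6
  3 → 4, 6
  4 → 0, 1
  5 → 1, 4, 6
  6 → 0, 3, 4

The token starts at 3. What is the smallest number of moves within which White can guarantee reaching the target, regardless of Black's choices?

A0 = {0}
A1: add {2, 4, 6} — 2 (White) has 2→0; 4 (White) has 4→0; 6 (White) has 6→0.
A2: add {3} — 3 (White) has 3→4.
A3 = A2; e.g. 1 (Black) can still go to 5. Fixed point.
3 enters the attractor at level 2, so White can force the target in 2 moves from there.

2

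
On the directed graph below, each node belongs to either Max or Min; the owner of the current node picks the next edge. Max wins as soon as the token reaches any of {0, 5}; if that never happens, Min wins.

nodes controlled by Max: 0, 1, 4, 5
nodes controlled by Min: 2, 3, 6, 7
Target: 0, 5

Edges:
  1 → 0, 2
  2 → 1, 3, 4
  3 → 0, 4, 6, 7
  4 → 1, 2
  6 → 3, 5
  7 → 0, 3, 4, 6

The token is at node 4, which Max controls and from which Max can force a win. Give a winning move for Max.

1

A0 = {0, 5}
A1: add {1} — 1 (Max) has 1→0.
A2: add {4} — 4 (Max) has 4→1.
A3 = A2; e.g. 2 (Min) can still go to 3. Fixed point.
From 4, successor 1 is in the attractor (rank 1); the other successor 2 is not.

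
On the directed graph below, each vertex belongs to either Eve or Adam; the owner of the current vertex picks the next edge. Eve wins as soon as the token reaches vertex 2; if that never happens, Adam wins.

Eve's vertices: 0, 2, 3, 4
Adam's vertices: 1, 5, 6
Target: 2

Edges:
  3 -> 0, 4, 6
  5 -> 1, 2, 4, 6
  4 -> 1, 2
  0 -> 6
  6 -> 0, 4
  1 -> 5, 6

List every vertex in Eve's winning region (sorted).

2, 3, 4

A0 = {2}
A1: add {4} — 4 (Eve) has 4→2.
A2: add {3} — 3 (Eve) has 3→4.
A3 = A2; e.g. 0 (Eve) has no edge into A2. Fixed point.
Eve's winning region = {2, 3, 4}.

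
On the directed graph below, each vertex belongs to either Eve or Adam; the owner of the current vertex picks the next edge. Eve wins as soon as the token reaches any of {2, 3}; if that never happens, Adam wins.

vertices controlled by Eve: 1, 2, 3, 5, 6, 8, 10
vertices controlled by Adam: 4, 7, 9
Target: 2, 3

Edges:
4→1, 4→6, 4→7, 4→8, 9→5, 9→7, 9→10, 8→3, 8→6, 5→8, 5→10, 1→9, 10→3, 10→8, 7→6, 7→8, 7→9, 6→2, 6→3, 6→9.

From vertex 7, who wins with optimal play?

A0 = {2, 3}
A1: add {6, 8, 10} — 6 (Eve) has 6→2; 8 (Eve) has 8→3; 10 (Eve) has 10→3.
A2: add {5} — 5 (Eve) has 5→8.
A3 = A2; e.g. 1 (Eve) has no edge into A2. Fixed point.
7 never enters the attractor, so Adam can avoid the target forever.

Adam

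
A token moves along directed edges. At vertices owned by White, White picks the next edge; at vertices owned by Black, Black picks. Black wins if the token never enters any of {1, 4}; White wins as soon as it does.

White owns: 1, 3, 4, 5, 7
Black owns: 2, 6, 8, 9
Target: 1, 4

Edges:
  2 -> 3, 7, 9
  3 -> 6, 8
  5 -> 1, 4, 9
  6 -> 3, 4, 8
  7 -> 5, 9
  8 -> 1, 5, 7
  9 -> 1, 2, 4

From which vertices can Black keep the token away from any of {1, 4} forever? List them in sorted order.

2, 9

A0 = {1, 4}
A1: add {5} — 5 (White) has 5→1.
A2: add {7} — 7 (White) has 7→5.
A3: add {8} — 8 (Black): all of {1, 5, 7} already in.
A4: add {3} — 3 (White) has 3→8.
A5: add {6} — 6 (Black): all of {3, 4, 8} already in.
A6 = A5; e.g. 2 (Black) can still go to 9. Fixed point.
White's attractor = {1, 3, 4, 5, 6, 7, 8}; Black avoids the target exactly from the complement.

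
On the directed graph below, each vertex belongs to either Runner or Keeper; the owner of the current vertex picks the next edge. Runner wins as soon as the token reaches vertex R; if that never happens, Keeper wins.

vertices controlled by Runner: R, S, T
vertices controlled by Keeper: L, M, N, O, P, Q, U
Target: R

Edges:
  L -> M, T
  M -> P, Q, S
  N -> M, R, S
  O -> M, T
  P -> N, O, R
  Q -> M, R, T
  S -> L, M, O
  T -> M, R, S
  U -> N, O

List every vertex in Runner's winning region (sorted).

R, T

A0 = {R}
A1: add {T} — T (Runner) has T→R.
A2 = A1; e.g. L (Keeper) can still go to M. Fixed point.
Runner's winning region = {R, T}.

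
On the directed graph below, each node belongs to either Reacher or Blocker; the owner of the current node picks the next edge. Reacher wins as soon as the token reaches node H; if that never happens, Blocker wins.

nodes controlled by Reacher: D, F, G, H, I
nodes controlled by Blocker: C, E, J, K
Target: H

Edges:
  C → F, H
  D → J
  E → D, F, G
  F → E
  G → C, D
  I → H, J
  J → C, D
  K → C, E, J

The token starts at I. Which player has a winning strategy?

Reacher

A0 = {H}
A1: add {I} — I (Reacher) has I→H.
A2 = A1; e.g. C (Blocker) can still go to F. Fixed point.
I ∈ A1, so Reacher can force the target.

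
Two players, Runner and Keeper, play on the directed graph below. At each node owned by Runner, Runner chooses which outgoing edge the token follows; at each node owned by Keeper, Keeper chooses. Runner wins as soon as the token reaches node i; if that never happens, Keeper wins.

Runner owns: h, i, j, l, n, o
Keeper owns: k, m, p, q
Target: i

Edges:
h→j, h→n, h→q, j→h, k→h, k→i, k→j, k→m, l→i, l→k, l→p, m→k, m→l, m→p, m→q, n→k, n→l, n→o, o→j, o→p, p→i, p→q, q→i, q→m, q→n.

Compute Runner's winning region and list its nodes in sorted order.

h, i, j, l, n, o

A0 = {i}
A1: add {l} — l (Runner) has l→i.
A2: add {n} — n (Runner) has n→l.
A3: add {h} — h (Runner) has h→n.
A4: add {j} — j (Runner) has j→h.
A5: add {o} — o (Runner) has o→j.
A6 = A5; e.g. k (Keeper) can still go to m. Fixed point.
Runner's winning region = {h, i, j, l, n, o}.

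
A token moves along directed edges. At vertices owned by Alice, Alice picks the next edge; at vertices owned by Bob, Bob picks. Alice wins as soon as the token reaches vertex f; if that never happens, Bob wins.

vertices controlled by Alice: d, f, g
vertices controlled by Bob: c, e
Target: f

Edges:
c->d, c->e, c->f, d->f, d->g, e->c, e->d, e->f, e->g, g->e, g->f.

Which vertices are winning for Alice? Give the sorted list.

A0 = {f}
A1: add {d, g} — d (Alice) has d→f; g (Alice) has g→f.
A2 = A1; e.g. c (Bob) can still go to e. Fixed point.
Alice's winning region = {d, f, g}.

d, f, g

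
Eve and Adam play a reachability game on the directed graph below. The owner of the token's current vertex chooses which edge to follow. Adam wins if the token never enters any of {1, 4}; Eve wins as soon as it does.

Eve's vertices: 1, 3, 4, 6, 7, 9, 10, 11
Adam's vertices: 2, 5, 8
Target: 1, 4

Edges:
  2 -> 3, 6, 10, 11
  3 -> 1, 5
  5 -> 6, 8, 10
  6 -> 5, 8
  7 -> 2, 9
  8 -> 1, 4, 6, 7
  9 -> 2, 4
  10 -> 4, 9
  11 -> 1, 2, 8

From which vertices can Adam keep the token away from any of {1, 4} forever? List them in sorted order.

A0 = {1, 4}
A1: add {3, 9, 10, 11} — 3 (Eve) has 3→1; 9 (Eve) has 9→4; 10 (Eve) has 10→4; 11 (Eve) has 11→1.
A2: add {7} — 7 (Eve) has 7→9.
A3 = A2; e.g. 2 (Adam) can still go to 6. Fixed point.
Eve's attractor = {1, 3, 4, 7, 9, 10, 11}; Adam avoids the target exactly from the complement.

2, 5, 6, 8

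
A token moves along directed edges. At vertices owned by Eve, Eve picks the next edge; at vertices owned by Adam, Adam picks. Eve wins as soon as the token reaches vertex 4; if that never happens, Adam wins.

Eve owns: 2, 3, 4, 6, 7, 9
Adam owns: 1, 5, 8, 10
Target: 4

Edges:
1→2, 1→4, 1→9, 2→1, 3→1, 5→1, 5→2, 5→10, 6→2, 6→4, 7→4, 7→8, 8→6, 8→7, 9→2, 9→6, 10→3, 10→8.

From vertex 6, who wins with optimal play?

Eve

A0 = {4}
A1: add {6, 7} — 6 (Eve) has 6→4; 7 (Eve) has 7→4.
6 ∈ A1, so Eve can force the target.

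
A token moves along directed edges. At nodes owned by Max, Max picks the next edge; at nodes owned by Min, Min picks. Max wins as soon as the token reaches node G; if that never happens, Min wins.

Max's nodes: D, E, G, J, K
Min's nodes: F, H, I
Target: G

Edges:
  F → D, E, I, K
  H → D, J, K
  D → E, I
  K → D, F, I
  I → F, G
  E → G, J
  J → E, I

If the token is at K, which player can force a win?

A0 = {G}
A1: add {E} — E (Max) has E→G.
A2: add {D, J} — D (Max) has D→E; J (Max) has J→E.
A3: add {K} — K (Max) has K→D.
K ∈ A3, so Max can force the target.

Max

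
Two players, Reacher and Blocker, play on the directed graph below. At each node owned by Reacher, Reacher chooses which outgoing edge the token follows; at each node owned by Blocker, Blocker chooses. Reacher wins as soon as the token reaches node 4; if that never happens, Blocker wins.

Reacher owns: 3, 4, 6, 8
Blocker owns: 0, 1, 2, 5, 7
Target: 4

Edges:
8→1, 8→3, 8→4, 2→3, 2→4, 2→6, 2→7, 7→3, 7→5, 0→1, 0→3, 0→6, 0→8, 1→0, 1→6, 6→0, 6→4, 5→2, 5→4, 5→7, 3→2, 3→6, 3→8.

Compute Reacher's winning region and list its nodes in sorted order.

A0 = {4}
A1: add {6, 8} — 6 (Reacher) has 6→4; 8 (Reacher) has 8→4.
A2: add {3} — 3 (Reacher) has 3→6.
A3 = A2; e.g. 0 (Blocker) can still go to 1. Fixed point.
Reacher's winning region = {3, 4, 6, 8}.

3, 4, 6, 8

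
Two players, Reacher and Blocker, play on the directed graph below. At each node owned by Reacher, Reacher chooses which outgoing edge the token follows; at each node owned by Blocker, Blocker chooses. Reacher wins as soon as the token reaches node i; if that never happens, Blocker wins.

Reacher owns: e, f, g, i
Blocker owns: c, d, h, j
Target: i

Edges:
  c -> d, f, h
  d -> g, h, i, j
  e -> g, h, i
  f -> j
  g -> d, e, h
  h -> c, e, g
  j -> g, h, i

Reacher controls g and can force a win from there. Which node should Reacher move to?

e

A0 = {i}
A1: add {e} — e (Reacher) has e→i.
A2: add {g} — g (Reacher) has g→e.
A3 = A2; e.g. c (Blocker) can still go to d. Fixed point.
From g, successor e is in the attractor (rank 1); the other successors d, h are not.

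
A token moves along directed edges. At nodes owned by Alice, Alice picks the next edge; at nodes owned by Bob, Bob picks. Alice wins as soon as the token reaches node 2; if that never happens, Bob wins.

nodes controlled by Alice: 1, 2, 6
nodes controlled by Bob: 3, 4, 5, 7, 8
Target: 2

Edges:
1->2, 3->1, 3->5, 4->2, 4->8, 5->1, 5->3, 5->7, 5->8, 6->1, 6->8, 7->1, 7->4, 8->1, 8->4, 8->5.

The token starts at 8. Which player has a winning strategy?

Bob

A0 = {2}
A1: add {1} — 1 (Alice) has 1→2.
A2: add {6} — 6 (Alice) has 6→1.
A3 = A2; e.g. 3 (Bob) can still go to 5. Fixed point.
8 never enters the attractor, so Bob can avoid the target forever.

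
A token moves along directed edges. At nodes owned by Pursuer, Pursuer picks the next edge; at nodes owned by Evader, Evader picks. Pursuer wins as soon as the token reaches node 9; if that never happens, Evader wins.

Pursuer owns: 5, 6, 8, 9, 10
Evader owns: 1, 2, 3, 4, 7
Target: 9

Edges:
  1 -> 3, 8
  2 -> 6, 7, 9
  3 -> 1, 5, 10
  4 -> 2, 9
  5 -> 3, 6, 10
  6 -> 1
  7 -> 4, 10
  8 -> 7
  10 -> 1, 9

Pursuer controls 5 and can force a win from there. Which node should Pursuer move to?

A0 = {9}
A1: add {10} — 10 (Pursuer) has 10→9.
A2: add {5} — 5 (Pursuer) has 5→10.
A3 = A2; e.g. 1 (Evader) can still go to 3. Fixed point.
From 5, successor 10 is in the attractor (rank 1); the other successors 3, 6 are not.

10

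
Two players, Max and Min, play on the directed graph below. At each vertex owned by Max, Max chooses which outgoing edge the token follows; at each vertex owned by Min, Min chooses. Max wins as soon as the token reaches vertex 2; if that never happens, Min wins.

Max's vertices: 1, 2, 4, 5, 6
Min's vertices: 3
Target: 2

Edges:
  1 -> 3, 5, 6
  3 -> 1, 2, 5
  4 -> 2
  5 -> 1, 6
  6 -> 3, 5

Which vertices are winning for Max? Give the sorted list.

2, 4

A0 = {2}
A1: add {4} — 4 (Max) has 4→2.
A2 = A1; e.g. 1 (Max) has no edge into A1. Fixed point.
Max's winning region = {2, 4}.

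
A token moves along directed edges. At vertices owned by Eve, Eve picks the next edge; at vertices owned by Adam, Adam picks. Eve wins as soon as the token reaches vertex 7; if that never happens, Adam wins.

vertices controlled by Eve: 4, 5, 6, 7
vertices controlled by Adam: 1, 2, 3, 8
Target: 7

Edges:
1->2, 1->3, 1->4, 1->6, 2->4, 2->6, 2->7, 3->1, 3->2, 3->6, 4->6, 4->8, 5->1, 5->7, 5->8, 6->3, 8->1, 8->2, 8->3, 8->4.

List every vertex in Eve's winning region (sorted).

A0 = {7}
A1: add {5} — 5 (Eve) has 5→7.
A2 = A1; e.g. 1 (Adam) can still go to 2. Fixed point.
Eve's winning region = {5, 7}.

5, 7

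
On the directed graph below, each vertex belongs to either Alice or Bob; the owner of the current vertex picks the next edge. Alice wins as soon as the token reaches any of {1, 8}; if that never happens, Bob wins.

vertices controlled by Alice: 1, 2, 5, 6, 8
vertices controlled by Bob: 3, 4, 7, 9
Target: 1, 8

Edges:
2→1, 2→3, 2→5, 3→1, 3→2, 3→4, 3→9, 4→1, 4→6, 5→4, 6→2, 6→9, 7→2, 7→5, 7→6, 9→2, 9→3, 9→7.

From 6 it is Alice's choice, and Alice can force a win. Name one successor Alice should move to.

2

A0 = {1, 8}
A1: add {2} — 2 (Alice) has 2→1.
A2: add {6} — 6 (Alice) has 6→2.
A3: add {4} — 4 (Bob): all of {1, 6} already in.
A4: add {5} — 5 (Alice) has 5→4.
A5: add {7} — 7 (Bob): all of {2, 5, 6} already in.
A6 = A5; e.g. 3 (Bob) can still go to 9. Fixed point.
From 6, successor 2 is in the attractor (rank 1); the other successor 9 is not.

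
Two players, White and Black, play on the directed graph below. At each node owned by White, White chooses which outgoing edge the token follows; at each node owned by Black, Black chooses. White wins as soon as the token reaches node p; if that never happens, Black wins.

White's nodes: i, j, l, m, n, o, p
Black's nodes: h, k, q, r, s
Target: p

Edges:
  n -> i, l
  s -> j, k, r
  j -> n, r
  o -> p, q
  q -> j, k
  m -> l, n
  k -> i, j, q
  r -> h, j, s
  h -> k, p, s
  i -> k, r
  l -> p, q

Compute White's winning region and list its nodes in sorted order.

A0 = {p}
A1: add {l, o} — l (White) has l→p; o (White) has o→p.
A2: add {m, n} — m (White) has m→l; n (White) has n→l.
A3: add {j} — j (White) has j→n.
A4 = A3; e.g. h (Black) can still go to k. Fixed point.
White's winning region = {j, l, m, n, o, p}.

j, l, m, n, o, p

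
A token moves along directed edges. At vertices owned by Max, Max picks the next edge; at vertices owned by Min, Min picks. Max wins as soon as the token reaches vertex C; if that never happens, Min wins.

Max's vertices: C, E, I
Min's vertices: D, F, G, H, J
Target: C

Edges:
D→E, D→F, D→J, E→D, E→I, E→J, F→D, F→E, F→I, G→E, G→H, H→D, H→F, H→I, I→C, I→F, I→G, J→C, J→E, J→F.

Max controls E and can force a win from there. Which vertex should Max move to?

A0 = {C}
A1: add {I} — I (Max) has I→C.
A2: add {E} — E (Max) has E→I.
A3 = A2; e.g. D (Min) can still go to F. Fixed point.
From E, successor I is in the attractor (rank 1); the other successors D, J are not.

I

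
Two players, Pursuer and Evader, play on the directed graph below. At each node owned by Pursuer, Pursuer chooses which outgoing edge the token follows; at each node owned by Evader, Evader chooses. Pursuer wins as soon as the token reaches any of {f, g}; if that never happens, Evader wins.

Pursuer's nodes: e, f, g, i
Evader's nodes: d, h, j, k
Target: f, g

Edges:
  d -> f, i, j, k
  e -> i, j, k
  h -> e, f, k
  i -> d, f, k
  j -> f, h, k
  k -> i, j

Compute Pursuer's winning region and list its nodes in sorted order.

A0 = {f, g}
A1: add {i} — i (Pursuer) has i→f.
A2: add {e} — e (Pursuer) has e→i.
A3 = A2; e.g. d (Evader) can still go to j. Fixed point.
Pursuer's winning region = {e, f, g, i}.

e, f, g, i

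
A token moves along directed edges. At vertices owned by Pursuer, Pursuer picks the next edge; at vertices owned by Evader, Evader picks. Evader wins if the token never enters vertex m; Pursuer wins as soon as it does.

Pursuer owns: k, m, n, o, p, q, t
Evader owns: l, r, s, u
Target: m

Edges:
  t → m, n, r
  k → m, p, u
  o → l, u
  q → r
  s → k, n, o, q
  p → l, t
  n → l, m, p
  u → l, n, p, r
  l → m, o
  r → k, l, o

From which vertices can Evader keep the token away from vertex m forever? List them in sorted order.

A0 = {m}
A1: add {k, n, t} — k (Pursuer) has k→m; n (Pursuer) has n→m; t (Pursuer) has t→m.
A2: add {p} — p (Pursuer) has p→t.
A3 = A2; e.g. l (Evader) can still go to o. Fixed point.
Pursuer's attractor = {k, m, n, p, t}; Evader avoids the target exactly from the complement.

l, o, q, r, s, u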